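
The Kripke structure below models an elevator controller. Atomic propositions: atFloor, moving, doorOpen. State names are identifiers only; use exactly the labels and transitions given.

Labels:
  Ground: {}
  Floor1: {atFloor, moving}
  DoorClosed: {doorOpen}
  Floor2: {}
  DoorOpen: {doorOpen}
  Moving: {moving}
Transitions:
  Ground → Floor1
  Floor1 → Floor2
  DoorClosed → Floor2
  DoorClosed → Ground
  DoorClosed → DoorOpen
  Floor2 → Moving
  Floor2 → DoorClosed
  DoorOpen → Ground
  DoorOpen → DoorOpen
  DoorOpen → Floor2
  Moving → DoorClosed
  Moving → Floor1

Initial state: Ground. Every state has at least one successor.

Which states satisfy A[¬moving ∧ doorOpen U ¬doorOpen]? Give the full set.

{Ground, Floor1, Floor2, Moving}

States satisfying ¬moving ∧ doorOpen: {DoorClosed, DoorOpen}.
States satisfying ¬doorOpen: {Ground, Floor1, Floor2, Moving}.
States satisfying A[¬moving ∧ doorOpen U ¬doorOpen]: {Ground, Floor1, Floor2, Moving}.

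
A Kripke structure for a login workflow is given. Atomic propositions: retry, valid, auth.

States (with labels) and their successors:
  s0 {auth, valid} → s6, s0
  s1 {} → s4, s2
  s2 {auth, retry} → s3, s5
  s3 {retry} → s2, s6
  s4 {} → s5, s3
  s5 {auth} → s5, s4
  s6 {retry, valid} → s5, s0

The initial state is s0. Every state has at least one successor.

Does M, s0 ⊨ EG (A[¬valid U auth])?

States satisfying A[¬valid U auth]: {s0, s2, s5}.
States satisfying EG (A[¬valid U auth]): {s0, s2, s5}.
s0 ∈ Sat(EG (A[¬valid U auth])).

Holds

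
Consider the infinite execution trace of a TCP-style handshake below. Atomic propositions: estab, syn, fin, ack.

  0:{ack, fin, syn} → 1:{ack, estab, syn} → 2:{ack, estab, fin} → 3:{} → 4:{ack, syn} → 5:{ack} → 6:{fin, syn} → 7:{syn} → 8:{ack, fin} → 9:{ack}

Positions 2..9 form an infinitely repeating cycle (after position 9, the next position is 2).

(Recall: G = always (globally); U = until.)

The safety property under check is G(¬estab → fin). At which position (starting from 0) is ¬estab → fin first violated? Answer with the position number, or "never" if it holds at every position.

3

Check ¬estab → fin at each position in order: 0 ✓, 1 ✓, 2 ✓.
At position 3 the labels are {}, so ¬estab → fin is false there. This is the first violation.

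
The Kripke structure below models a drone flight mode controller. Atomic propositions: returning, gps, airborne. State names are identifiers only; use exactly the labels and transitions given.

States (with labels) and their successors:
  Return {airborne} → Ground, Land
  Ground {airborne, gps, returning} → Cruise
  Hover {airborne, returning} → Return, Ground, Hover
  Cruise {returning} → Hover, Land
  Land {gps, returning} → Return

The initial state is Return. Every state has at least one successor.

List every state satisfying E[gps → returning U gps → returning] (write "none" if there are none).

States satisfying gps → returning: {Return, Ground, Hover, Cruise, Land}.
States satisfying E[gps → returning U gps → returning]: {Return, Ground, Hover, Cruise, Land}.

{Return, Ground, Hover, Cruise, Land}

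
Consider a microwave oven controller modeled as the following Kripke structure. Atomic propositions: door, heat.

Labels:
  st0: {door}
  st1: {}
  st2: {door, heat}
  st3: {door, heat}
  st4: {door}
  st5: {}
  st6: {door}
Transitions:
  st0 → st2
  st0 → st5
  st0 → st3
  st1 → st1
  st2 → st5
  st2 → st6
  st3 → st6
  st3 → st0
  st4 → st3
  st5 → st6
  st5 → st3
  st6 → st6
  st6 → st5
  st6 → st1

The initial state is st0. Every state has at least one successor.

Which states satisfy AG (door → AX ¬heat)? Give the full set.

States satisfying door → AX ¬heat: {st1, st2, st3, st5, st6}.
States satisfying AG (door → AX ¬heat): {st1}.

{st1}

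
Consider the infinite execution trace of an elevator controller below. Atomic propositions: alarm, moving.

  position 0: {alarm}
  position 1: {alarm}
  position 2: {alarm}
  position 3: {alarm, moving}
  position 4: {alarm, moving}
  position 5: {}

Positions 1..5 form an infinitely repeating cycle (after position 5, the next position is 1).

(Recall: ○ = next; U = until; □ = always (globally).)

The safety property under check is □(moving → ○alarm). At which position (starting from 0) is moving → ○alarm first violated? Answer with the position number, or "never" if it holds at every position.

4

Check moving → ○alarm at each position in order: 0 ✓, 1 ✓, 2 ✓, 3 ✓.
At position 4 the labels are {alarm, moving} and the next position 5 has {}, so moving → ○alarm is false there. This is the first violation.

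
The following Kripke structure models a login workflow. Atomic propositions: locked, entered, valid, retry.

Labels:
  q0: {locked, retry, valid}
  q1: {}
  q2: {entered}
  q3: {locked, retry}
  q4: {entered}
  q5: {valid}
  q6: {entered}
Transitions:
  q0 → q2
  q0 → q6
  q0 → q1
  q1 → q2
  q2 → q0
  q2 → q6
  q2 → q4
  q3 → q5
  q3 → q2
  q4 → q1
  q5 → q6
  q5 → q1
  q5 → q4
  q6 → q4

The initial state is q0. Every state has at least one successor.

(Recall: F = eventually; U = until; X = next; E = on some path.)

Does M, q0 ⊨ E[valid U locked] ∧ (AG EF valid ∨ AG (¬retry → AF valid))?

Satisfied

States satisfying valid: {q0, q5}.
States satisfying locked: {q0, q3}.
States satisfying E[valid U locked]: {q0, q3}.
States satisfying EF valid: {q0, q1, q2, q3, q4, q5, q6}.
States satisfying AG EF valid: {q0, q1, q2, q3, q4, q5, q6}.
States satisfying ¬retry → AF valid: {q0, q3, q5}.
States satisfying AG (¬retry → AF valid): ∅.
States satisfying AG EF valid ∨ AG (¬retry → AF valid): {q0, q1, q2, q3, q4, q5, q6}.
States satisfying E[valid U locked] ∧ (AG EF valid ∨ AG (¬retry → AF valid)): {q0, q3}.
q0 ∈ Sat(E[valid U locked] ∧ (AG EF valid ∨ AG (¬retry → AF valid))).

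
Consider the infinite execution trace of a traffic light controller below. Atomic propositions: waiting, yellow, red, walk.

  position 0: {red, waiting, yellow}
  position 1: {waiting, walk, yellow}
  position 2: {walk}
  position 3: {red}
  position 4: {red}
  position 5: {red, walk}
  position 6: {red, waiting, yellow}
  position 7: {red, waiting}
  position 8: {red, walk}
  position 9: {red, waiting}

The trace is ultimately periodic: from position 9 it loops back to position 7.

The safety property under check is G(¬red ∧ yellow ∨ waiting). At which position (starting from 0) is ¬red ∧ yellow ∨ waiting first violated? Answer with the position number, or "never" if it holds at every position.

2

Check ¬red ∧ yellow ∨ waiting at each position in order: 0 ✓, 1 ✓.
At position 2 the labels are {walk}, so ¬red ∧ yellow ∨ waiting is false there. This is the first violation.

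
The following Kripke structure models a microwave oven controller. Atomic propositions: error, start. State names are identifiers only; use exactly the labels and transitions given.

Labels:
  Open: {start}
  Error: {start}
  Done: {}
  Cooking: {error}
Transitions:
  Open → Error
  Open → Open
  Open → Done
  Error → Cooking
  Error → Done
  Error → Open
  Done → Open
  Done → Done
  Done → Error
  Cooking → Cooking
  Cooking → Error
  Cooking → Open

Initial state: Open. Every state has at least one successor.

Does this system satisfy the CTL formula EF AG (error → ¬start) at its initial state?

States satisfying AG (error → ¬start): {Open, Error, Done, Cooking}.
States satisfying EF AG (error → ¬start): {Open, Error, Done, Cooking}.
Some path from Open reaches a state where AG (error → ¬start) holds.
Open ∈ Sat(EF AG (error → ¬start)).

Yes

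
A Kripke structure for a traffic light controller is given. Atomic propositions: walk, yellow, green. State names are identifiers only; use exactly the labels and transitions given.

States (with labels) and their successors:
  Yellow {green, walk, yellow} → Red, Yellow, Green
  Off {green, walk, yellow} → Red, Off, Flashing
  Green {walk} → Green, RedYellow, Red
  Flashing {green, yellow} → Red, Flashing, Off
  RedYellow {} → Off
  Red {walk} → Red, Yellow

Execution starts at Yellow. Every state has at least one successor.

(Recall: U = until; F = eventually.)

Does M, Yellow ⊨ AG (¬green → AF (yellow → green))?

Satisfied

States satisfying ¬green → AF (yellow → green): {Yellow, Off, Green, Flashing, RedYellow, Red}.
States satisfying AG (¬green → AF (yellow → green)): {Yellow, Off, Green, Flashing, RedYellow, Red}.
Every state reachable from Yellow satisfies ¬green → AF (yellow → green).
Yellow ∈ Sat(AG (¬green → AF (yellow → green))).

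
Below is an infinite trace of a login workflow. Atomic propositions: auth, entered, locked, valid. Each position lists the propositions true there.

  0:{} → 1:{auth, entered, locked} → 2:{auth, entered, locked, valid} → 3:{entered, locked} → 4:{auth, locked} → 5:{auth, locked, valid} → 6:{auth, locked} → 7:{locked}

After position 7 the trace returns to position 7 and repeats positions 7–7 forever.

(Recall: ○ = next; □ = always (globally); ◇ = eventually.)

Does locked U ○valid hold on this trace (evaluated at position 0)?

Walking from position 0: at position 0, ○valid has not yet held and locked fails, so locked U ○valid is false.

Violated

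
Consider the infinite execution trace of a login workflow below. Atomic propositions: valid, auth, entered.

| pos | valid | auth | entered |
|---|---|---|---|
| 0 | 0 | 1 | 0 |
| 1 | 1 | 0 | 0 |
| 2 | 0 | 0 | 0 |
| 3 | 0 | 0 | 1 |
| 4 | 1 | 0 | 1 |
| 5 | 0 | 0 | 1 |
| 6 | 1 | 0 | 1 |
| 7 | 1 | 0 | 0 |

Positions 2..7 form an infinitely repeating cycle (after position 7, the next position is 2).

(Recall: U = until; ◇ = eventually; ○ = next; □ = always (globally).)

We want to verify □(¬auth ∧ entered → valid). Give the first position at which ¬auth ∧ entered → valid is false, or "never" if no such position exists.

Check ¬auth ∧ entered → valid at each position in order: 0 ✓, 1 ✓, 2 ✓.
At position 3 the labels are {entered}, so ¬auth ∧ entered → valid is false there. This is the first violation.

3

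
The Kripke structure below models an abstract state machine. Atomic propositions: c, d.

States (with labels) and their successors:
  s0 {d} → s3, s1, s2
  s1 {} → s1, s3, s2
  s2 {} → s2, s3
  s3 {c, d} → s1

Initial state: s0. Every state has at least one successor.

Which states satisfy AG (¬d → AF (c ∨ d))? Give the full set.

States satisfying ¬d → AF (c ∨ d): {s0, s3}.
States satisfying AG (¬d → AF (c ∨ d)): ∅.

none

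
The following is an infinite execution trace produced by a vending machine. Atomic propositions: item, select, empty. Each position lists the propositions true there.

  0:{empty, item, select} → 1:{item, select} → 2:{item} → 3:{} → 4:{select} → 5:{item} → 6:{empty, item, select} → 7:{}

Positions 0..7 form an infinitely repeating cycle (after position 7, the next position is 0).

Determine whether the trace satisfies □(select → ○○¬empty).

Violated

select → ○○¬empty must hold at every position from 0 onward. It fails at position 4, so □(select → ○○¬empty) is false.
Positions where select holds: 0, 1, 4, 6.
Check ○○¬empty at each: 0→ok, 1→ok, 4→fails, 6→fails.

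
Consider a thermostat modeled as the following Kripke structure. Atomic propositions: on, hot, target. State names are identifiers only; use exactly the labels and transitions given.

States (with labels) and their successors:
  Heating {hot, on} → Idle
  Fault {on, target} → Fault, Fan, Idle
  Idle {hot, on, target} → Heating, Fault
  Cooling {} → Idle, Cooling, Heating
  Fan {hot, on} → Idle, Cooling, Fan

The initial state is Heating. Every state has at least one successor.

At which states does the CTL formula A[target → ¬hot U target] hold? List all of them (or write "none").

{Heating, Fault, Idle}

States satisfying target → ¬hot: {Heating, Fault, Cooling, Fan}.
States satisfying target: {Fault, Idle}.
States satisfying A[target → ¬hot U target]: {Heating, Fault, Idle}.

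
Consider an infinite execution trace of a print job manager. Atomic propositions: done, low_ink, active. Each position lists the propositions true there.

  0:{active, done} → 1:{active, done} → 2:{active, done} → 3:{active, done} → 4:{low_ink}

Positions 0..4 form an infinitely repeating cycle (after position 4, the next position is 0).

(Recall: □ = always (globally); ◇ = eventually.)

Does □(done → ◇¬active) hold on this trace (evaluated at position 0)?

Holds

done → ◇¬active holds at every position 0..4, and those are all positions ever visited, so □(done → ◇¬active) holds.
Positions where done holds: 0, 1, 2, 3.
Check ◇¬active at each: 0→ok, 1→ok, 2→ok, 3→ok.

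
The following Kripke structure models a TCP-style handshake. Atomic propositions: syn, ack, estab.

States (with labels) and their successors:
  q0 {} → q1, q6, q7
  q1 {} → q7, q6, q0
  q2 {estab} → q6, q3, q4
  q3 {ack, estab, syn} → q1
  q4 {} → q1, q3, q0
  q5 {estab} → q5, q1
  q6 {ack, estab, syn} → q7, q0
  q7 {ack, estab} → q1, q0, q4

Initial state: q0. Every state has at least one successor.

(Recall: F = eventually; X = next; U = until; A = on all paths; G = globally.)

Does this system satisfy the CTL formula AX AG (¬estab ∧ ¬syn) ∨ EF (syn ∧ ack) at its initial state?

Holds

States satisfying AG (¬estab ∧ ¬syn): ∅.
States satisfying AX AG (¬estab ∧ ¬syn): ∅.
States satisfying syn ∧ ack: {q3, q6}.
States satisfying EF (syn ∧ ack): {q0, q1, q2, q3, q4, q5, q6, q7}.
States satisfying AX AG (¬estab ∧ ¬syn) ∨ EF (syn ∧ ack): {q0, q1, q2, q3, q4, q5, q6, q7}.
q0 ∈ Sat(AX AG (¬estab ∧ ¬syn) ∨ EF (syn ∧ ack)).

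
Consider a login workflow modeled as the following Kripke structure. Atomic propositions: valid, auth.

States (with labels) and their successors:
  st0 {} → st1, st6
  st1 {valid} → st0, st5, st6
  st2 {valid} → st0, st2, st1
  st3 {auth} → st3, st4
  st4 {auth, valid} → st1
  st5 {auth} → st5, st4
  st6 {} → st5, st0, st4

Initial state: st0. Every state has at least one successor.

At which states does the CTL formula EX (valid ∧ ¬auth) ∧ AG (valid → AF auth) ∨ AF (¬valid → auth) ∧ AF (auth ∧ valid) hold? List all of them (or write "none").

{st4}

States satisfying valid ∧ ¬auth: {st1, st2}.
States satisfying EX (valid ∧ ¬auth): {st0, st2, st4}.
States satisfying valid → AF auth: {st0, st3, st4, st5, st6}.
States satisfying AG (valid → AF auth): ∅.
States satisfying EX (valid ∧ ¬auth) ∧ AG (valid → AF auth): ∅.
States satisfying ¬valid → auth: {st1, st2, st3, st4, st5}.
States satisfying AF (¬valid → auth): {st1, st2, st3, st4, st5}.
States satisfying auth ∧ valid: {st4}.
States satisfying AF (auth ∧ valid): {st4}.
States satisfying AF (¬valid → auth) ∧ AF (auth ∧ valid): {st4}.
States satisfying EX (valid ∧ ¬auth) ∧ AG (valid → AF auth) ∨ AF (¬valid → auth) ∧ AF (auth ∧ valid): {st4}.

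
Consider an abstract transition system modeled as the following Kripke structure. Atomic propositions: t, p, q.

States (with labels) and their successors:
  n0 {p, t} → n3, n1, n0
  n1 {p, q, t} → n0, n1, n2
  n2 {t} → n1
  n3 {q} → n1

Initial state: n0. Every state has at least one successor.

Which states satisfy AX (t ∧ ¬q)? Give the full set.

States satisfying t ∧ ¬q: {n0, n2}.
States satisfying AX (t ∧ ¬q): ∅.

none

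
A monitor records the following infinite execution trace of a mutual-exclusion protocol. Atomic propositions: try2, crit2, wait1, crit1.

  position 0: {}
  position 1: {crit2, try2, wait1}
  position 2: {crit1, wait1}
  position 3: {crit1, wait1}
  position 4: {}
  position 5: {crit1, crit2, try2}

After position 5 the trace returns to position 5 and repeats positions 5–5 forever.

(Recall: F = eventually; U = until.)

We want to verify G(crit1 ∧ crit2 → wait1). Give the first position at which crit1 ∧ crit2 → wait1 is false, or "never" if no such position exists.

5

Check crit1 ∧ crit2 → wait1 at each position in order: 0 ✓, 1 ✓, 2 ✓, 3 ✓, 4 ✓.
At position 5 the labels are {crit1, crit2, try2}, so crit1 ∧ crit2 → wait1 is false there. This is the first violation.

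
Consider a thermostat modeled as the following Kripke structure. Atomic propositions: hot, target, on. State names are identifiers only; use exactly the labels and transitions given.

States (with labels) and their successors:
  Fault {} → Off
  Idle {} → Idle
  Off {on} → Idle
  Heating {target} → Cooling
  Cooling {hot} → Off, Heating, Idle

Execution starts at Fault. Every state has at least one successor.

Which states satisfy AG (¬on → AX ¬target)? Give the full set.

{Fault, Idle, Off}

States satisfying ¬on → AX ¬target: {Fault, Idle, Off, Heating}.
States satisfying AG (¬on → AX ¬target): {Fault, Idle, Off}.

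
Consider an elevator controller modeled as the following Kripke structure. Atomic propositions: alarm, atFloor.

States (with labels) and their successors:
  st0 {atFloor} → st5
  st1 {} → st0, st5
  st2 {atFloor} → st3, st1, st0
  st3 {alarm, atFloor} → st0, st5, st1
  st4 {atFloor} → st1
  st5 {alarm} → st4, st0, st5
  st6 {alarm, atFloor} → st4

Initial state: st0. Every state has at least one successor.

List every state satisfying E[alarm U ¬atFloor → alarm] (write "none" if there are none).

{st0, st2, st3, st4, st5, st6}

States satisfying alarm: {st3, st5, st6}.
States satisfying ¬atFloor → alarm: {st0, st2, st3, st4, st5, st6}.
States satisfying E[alarm U ¬atFloor → alarm]: {st0, st2, st3, st4, st5, st6}.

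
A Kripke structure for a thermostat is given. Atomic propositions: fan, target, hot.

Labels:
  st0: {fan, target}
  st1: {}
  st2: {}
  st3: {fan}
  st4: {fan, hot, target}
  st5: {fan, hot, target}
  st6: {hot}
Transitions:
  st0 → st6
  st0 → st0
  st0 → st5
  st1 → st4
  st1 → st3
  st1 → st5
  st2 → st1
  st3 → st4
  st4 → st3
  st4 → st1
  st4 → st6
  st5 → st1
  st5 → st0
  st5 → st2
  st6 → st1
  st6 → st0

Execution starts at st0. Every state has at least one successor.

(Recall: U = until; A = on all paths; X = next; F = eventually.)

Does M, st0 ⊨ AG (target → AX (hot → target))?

States satisfying target → AX (hot → target): {st1, st2, st3, st5, st6}.
States satisfying AG (target → AX (hot → target)): ∅.
st0 is reachable from st0 and violates target → AX (hot → target), so AG fails at st0.
st0 ∉ Sat(AG (target → AX (hot → target))).

No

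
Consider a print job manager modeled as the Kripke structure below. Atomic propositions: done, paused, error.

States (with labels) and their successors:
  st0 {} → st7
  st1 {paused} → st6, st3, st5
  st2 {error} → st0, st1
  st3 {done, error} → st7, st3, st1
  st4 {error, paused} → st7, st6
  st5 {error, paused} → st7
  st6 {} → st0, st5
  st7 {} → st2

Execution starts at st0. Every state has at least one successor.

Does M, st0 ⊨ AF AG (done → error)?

States satisfying AG (done → error): {st0, st1, st2, st3, st4, st5, st6, st7}.
States satisfying AF AG (done → error): {st0, st1, st2, st3, st4, st5, st6, st7}.
st0 ∈ Sat(AF AG (done → error)).

Satisfied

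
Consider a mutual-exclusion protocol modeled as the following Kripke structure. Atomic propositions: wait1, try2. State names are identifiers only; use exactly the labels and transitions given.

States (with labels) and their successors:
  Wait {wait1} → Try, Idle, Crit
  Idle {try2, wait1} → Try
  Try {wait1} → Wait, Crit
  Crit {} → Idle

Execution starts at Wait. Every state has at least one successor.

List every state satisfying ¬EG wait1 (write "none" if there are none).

States satisfying wait1: {Wait, Idle, Try}.
States satisfying EG wait1: {Wait, Idle, Try}.
States satisfying ¬EG wait1: {Crit}.

{Crit}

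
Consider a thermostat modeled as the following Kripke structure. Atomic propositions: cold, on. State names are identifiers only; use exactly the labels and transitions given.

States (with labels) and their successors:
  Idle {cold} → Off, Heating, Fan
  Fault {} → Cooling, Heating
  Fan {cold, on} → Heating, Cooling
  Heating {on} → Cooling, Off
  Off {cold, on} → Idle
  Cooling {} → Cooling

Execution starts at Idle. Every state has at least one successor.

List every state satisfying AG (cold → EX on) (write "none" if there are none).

States satisfying cold → EX on: {Idle, Fault, Fan, Heating, Cooling}.
States satisfying AG (cold → EX on): {Cooling}.

{Cooling}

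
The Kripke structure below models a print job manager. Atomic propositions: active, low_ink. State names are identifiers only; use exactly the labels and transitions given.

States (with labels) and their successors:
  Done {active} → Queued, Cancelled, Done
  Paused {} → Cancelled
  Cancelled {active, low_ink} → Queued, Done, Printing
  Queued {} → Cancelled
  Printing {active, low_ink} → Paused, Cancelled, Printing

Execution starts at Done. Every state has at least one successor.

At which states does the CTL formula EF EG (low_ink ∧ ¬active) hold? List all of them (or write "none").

States satisfying EG (low_ink ∧ ¬active): ∅.
States satisfying EF EG (low_ink ∧ ¬active): ∅.

none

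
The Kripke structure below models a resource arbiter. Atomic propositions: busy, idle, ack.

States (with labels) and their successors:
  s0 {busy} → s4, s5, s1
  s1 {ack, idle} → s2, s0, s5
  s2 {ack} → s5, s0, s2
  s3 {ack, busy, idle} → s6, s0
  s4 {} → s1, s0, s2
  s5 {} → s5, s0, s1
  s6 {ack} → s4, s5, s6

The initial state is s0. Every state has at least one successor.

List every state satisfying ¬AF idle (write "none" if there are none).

States satisfying idle: {s1, s3}.
States satisfying AF idle: {s1, s3}.
States satisfying ¬AF idle: {s0, s2, s4, s5, s6}.

{s0, s2, s4, s5, s6}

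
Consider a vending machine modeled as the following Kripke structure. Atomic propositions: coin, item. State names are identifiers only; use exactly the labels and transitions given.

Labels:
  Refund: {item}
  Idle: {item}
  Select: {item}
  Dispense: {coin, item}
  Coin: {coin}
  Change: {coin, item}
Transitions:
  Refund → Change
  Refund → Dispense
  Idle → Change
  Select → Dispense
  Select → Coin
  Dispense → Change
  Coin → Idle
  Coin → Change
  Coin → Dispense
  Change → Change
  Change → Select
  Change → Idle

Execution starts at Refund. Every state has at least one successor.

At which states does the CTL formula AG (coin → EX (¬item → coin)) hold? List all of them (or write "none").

States satisfying coin → EX (¬item → coin): {Refund, Idle, Select, Dispense, Coin, Change}.
States satisfying AG (coin → EX (¬item → coin)): {Refund, Idle, Select, Dispense, Coin, Change}.

{Refund, Idle, Select, Dispense, Coin, Change}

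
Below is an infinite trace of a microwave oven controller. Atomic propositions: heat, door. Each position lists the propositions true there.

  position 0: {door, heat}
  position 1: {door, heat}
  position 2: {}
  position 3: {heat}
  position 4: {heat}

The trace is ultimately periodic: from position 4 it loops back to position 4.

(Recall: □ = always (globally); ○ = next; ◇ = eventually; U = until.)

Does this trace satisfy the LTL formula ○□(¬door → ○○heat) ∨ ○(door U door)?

The position after 0 is 1; □(¬door → ○○heat) is true there.
The position after 0 is 1; door U door is true there.
At position 0: ○□(¬door → ○○heat) is true; ○(door U door) is true; so ○□(¬door → ○○heat) ∨ ○(door U door) is true.

Satisfied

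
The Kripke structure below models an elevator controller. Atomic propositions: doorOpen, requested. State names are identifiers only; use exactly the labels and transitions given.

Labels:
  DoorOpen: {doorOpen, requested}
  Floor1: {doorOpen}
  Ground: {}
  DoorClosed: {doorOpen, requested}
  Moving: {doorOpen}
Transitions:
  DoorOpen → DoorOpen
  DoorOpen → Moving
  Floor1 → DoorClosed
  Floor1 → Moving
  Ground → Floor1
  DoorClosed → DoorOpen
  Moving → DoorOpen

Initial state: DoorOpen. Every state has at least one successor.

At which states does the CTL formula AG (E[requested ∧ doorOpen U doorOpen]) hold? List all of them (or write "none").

States satisfying E[requested ∧ doorOpen U doorOpen]: {DoorOpen, Floor1, DoorClosed, Moving}.
States satisfying AG (E[requested ∧ doorOpen U doorOpen]): {DoorOpen, Floor1, DoorClosed, Moving}.

{DoorOpen, Floor1, DoorClosed, Moving}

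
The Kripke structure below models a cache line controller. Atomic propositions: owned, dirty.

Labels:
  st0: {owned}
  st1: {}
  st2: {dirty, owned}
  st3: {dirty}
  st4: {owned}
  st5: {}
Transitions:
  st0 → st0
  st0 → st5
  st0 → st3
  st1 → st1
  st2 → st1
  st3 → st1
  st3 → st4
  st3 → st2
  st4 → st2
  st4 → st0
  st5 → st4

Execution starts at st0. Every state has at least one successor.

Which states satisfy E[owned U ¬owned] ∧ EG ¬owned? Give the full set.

{st1, st3}

States satisfying owned: {st0, st2, st4}.
States satisfying ¬owned: {st1, st3, st5}.
States satisfying E[owned U ¬owned]: {st0, st1, st2, st3, st4, st5}.
States satisfying EG ¬owned: {st1, st3}.
States satisfying E[owned U ¬owned] ∧ EG ¬owned: {st1, st3}.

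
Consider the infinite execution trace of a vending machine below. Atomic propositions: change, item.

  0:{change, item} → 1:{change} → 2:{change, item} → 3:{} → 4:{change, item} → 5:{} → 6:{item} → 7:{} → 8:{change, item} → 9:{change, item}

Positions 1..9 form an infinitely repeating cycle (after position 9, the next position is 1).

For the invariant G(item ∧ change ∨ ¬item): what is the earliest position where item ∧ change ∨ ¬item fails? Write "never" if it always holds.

Check item ∧ change ∨ ¬item at each position in order: 0 ✓, 1 ✓, 2 ✓, 3 ✓, 4 ✓, 5 ✓.
At position 6 the labels are {item}, so item ∧ change ∨ ¬item is false there. This is the first violation.

6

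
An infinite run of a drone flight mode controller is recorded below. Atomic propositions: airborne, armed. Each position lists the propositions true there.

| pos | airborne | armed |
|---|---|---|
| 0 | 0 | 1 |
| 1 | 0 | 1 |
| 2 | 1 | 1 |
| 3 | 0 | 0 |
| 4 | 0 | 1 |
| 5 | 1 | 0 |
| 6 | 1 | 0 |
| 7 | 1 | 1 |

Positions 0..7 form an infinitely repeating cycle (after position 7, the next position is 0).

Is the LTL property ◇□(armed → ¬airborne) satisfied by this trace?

Violated

□(armed → ¬airborne) is false at every position 0..7, so it never becomes true and ◇□(armed → ¬airborne) fails.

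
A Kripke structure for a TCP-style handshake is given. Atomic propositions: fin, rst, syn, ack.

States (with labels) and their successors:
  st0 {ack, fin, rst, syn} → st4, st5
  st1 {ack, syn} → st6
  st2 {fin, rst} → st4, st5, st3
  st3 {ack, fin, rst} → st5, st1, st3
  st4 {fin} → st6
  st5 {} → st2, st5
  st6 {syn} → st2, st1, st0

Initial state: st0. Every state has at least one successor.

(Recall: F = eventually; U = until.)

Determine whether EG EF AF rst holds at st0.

Holds

States satisfying EF AF rst: {st0, st1, st2, st3, st4, st5, st6}.
States satisfying EG EF AF rst: {st0, st1, st2, st3, st4, st5, st6}.
st0 ∈ Sat(EG EF AF rst).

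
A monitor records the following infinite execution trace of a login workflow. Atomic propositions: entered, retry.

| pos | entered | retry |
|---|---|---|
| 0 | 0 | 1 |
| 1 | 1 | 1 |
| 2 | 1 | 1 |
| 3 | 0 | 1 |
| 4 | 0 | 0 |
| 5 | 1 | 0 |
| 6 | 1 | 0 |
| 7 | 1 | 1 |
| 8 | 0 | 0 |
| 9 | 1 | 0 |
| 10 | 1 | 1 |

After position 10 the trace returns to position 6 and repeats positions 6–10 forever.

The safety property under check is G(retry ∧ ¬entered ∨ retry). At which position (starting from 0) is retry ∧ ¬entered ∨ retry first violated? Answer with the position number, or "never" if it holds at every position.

Check retry ∧ ¬entered ∨ retry at each position in order: 0 ✓, 1 ✓, 2 ✓, 3 ✓.
At position 4 the labels are {}, so retry ∧ ¬entered ∨ retry is false there. This is the first violation.

4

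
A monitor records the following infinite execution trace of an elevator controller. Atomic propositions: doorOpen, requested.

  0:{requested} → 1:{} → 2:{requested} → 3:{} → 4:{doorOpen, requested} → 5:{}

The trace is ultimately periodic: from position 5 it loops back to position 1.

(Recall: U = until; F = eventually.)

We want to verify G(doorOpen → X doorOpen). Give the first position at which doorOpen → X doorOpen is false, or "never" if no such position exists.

Check doorOpen → X doorOpen at each position in order: 0 ✓, 1 ✓, 2 ✓, 3 ✓.
At position 4 the labels are {doorOpen, requested} and the next position 5 has {}, so doorOpen → X doorOpen is false there. This is the first violation.

4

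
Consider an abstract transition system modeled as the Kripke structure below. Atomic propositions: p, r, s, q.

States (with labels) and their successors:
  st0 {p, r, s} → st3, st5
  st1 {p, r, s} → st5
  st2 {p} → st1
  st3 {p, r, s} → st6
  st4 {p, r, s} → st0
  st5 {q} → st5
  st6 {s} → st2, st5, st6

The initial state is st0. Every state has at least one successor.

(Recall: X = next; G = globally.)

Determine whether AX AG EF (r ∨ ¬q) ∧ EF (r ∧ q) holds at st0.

States satisfying AG EF (r ∨ ¬q): ∅.
States satisfying AX AG EF (r ∨ ¬q): ∅.
States satisfying r ∧ q: ∅.
States satisfying EF (r ∧ q): ∅.
States satisfying AX AG EF (r ∨ ¬q) ∧ EF (r ∧ q): ∅.
st0 ∉ Sat(AX AG EF (r ∨ ¬q) ∧ EF (r ∧ q)).

Does not hold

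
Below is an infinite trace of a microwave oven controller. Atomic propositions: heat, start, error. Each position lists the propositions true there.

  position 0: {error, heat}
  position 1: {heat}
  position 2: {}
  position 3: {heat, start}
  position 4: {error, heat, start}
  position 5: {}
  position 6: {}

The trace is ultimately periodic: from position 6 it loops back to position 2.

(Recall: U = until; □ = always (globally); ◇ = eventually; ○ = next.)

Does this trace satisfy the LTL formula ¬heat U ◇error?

Walking from position 0: ◇error first holds at position 0, and ¬heat holds at every earlier position along the way, so ¬heat U ◇error holds.

Yes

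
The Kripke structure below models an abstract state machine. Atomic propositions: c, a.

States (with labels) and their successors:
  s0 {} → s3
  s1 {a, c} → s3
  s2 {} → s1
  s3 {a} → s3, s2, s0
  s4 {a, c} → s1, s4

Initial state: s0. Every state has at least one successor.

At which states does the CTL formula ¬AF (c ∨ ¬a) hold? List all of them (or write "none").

States satisfying c ∨ ¬a: {s0, s1, s2, s4}.
States satisfying AF (c ∨ ¬a): {s0, s1, s2, s4}.
States satisfying ¬AF (c ∨ ¬a): {s3}.

{s3}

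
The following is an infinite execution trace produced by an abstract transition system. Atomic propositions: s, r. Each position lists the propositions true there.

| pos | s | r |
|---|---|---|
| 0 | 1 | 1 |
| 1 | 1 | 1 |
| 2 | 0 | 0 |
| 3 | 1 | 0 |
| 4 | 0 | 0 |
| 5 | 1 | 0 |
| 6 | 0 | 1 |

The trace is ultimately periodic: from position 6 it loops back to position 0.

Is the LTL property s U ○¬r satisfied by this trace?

Satisfied

Walking from position 0: ○¬r first holds at position 1, and s holds at every earlier position along the way, so s U ○¬r holds.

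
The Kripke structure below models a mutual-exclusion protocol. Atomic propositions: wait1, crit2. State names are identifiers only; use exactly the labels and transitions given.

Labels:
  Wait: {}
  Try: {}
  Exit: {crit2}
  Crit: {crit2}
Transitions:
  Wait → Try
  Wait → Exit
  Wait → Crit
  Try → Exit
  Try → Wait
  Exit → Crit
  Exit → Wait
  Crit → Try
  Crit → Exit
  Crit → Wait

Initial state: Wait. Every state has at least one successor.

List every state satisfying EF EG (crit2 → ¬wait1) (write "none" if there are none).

States satisfying EG (crit2 → ¬wait1): {Wait, Try, Exit, Crit}.
States satisfying EF EG (crit2 → ¬wait1): {Wait, Try, Exit, Crit}.

{Wait, Try, Exit, Crit}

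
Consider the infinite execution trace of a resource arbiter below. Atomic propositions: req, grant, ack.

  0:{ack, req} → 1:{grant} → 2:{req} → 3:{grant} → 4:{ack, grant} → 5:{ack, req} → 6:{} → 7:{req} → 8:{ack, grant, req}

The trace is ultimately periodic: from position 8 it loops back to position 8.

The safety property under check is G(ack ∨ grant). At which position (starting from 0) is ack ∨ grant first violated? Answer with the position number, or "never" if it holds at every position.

2

Check ack ∨ grant at each position in order: 0 ✓, 1 ✓.
At position 2 the labels are {req}, so ack ∨ grant is false there. This is the first violation.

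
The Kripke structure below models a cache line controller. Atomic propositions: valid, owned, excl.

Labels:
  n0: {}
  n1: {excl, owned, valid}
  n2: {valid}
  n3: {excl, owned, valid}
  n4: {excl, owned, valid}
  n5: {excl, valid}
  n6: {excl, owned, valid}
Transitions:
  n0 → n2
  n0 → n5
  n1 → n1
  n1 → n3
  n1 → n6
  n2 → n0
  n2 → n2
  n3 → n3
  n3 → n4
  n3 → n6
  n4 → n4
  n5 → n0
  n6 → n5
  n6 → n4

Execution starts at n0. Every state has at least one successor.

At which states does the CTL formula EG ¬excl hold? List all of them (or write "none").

States satisfying ¬excl: {n0, n2}.
States satisfying EG ¬excl: {n0, n2}.

{n0, n2}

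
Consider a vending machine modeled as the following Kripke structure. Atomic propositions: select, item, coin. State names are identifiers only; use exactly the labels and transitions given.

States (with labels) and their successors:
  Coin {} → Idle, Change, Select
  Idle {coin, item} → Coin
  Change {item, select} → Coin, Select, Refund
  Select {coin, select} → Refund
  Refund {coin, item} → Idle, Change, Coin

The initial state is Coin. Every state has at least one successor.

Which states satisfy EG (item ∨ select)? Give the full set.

States satisfying item ∨ select: {Idle, Change, Select, Refund}.
States satisfying EG (item ∨ select): {Change, Select, Refund}.

{Change, Select, Refund}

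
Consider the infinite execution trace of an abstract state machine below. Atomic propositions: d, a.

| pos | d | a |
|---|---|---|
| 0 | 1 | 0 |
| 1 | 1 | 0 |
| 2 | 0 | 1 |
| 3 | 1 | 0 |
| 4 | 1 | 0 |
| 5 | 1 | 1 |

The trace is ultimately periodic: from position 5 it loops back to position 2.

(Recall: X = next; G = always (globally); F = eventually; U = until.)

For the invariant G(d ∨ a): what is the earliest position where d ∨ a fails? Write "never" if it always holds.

d ∨ a holds at every position 0..5, and those are all the positions the trace ever visits, so the invariant G(d ∨ a) is never violated.

never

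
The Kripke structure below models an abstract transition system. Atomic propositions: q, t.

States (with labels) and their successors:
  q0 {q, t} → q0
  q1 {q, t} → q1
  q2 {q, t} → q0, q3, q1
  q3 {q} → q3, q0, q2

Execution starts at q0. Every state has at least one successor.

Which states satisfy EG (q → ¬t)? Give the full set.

{q3}

States satisfying q → ¬t: {q3}.
States satisfying EG (q → ¬t): {q3}.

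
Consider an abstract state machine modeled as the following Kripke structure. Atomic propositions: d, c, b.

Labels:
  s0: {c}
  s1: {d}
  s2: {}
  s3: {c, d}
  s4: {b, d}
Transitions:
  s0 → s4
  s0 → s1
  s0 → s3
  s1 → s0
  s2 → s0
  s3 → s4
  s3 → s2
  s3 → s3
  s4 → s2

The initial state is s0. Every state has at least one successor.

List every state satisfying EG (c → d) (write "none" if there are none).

{s3}

States satisfying c → d: {s1, s2, s3, s4}.
States satisfying EG (c → d): {s3}.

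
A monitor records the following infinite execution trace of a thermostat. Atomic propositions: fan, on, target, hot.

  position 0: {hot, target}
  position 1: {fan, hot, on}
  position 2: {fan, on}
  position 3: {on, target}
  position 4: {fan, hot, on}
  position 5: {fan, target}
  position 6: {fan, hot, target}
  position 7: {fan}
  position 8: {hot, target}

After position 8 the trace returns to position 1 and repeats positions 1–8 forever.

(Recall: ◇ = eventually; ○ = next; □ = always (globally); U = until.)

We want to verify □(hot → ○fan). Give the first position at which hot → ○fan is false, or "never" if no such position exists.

hot → ○fan holds at every position 0..8, and those are all the positions the trace ever visits, so the invariant □(hot → ○fan) is never violated.

never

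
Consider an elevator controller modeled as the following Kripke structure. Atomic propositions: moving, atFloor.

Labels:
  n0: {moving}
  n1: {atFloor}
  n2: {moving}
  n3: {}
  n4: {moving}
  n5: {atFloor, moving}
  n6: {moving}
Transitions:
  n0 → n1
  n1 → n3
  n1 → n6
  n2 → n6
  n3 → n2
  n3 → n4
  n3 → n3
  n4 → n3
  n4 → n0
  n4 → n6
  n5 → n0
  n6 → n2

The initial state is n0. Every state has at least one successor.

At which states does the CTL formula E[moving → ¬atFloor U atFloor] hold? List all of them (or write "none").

States satisfying moving → ¬atFloor: {n0, n1, n2, n3, n4, n6}.
States satisfying atFloor: {n1, n5}.
States satisfying E[moving → ¬atFloor U atFloor]: {n0, n1, n3, n4, n5}.

{n0, n1, n3, n4, n5}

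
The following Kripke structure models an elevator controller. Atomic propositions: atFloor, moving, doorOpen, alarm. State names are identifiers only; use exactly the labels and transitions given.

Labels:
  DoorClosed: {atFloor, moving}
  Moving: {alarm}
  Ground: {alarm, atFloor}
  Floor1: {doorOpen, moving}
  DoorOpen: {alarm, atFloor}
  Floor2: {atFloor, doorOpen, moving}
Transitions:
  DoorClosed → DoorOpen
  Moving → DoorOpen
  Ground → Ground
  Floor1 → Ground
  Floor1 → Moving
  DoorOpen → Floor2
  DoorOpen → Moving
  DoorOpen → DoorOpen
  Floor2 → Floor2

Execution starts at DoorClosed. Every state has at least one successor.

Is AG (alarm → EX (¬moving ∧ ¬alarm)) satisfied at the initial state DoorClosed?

Violated

States satisfying alarm → EX (¬moving ∧ ¬alarm): {DoorClosed, Floor1, Floor2}.
States satisfying AG (alarm → EX (¬moving ∧ ¬alarm)): {Floor2}.
DoorOpen is reachable from DoorClosed and violates alarm → EX (¬moving ∧ ¬alarm), so AG fails at DoorClosed.
DoorClosed ∉ Sat(AG (alarm → EX (¬moving ∧ ¬alarm))).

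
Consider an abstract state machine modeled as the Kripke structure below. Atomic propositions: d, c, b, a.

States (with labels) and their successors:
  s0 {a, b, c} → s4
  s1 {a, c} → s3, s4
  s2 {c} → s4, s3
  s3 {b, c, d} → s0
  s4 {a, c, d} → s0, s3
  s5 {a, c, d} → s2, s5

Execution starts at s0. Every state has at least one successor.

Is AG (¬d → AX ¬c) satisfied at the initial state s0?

States satisfying ¬d → AX ¬c: {s3, s4, s5}.
States satisfying AG (¬d → AX ¬c): ∅.
s0 is reachable from s0 and violates ¬d → AX ¬c, so AG fails at s0.
s0 ∉ Sat(AG (¬d → AX ¬c)).

Does not hold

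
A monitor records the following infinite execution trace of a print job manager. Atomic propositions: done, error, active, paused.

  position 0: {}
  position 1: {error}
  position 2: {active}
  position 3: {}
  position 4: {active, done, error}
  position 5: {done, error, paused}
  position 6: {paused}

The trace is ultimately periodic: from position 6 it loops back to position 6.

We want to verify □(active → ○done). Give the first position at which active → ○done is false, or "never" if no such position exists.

2

Check active → ○done at each position in order: 0 ✓, 1 ✓.
At position 2 the labels are {active} and the next position 3 has {}, so active → ○done is false there. This is the first violation.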